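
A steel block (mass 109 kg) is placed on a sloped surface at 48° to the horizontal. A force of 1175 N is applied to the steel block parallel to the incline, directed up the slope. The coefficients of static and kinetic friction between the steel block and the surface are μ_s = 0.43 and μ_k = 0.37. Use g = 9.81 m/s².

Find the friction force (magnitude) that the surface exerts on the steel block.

Normal force: N = m g cos θ = 109 × 9.81 × cos 48° = 715.5 N.
Parallel to the incline, ΣF = 0 gives f = m g sin θ − P = 794.6 − 1175 = -380.4 N (up-slope positive).
Maximum static friction available: μ_s N = 0.43 × 715.5 = 307.7 N.
|-380.4| exceeds 307.7 N, so the steel block slips up-slope; friction is kinetic, f = μ_k N = 0.37×715.5 = 265 N.

f ≈ 265 N (down the incline)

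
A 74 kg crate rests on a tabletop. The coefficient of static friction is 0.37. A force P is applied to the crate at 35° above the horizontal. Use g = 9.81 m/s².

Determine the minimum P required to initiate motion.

N = m g − P sin α (the pull lifts the crate).
At impending slip, P cos α = μ_s N = μ_s (m g − P sin α).
Solving: P (cos α + μ_s sin α) = μ_s m g → P = 0.37×726/(cos 35° + 0.37 sin 35°) = 269/1.031 = 260 N.

P ≈ 260 N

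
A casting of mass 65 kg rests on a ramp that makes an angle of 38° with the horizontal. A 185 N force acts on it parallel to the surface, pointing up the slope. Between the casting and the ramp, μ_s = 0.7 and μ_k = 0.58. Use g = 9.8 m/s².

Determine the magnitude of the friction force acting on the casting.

f ≈ 207 N (up the incline)

Normal force: N = m g cos θ = 65 × 9.8 × cos 38° = 502 N.
The friction needed for equilibrium is m g sin θ − P = 392.2 − 185 = 207.2 N, measured positive up-slope.
The static-friction ceiling is μ_s N = 0.7 × 502 = 351.4 N.
Since |207.2| ≤ 351.4 N, static friction is sufficient; f equals the required value, not μ_s N.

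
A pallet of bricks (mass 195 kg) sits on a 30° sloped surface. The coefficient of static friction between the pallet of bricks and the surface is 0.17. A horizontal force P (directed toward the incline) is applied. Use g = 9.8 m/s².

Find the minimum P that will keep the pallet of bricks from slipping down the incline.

P_min ≈ 709 N

The pallet of bricks tends to slide down (tan θ > μ_s), so at the point of impending slip friction acts up-slope at its limit: f = μ_s N.
Perpendicular to the incline: N = m g cos θ + P sin θ.
Along the incline: P cos θ + μ_s N = m g sin θ, i.e. P cos θ + μ_s (m g cos θ + P sin θ) = m g sin θ.
Solving, P (cos θ + μ_s sin θ) = m g (sin θ − μ_s cos θ), so P = 1910×0.3528/0.951 = 709 N.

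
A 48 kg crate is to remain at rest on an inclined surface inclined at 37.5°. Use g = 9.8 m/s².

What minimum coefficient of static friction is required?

μ_s,min ≈ 0.767

At the slip threshold m g sin θ = μ_s m g cos θ, so μ_s,min = tan θ.
μ_s,min = tan 37.5° = 0.767.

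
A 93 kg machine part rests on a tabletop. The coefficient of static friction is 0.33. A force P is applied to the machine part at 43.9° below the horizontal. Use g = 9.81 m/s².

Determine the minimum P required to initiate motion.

N = m g + P sin α (the push presses the machine part into the tabletop).
At impending slip, P cos α = μ_s N = μ_s (m g + P sin α).
Solving: P (cos α − μ_s sin α) = μ_s m g → P = 0.33×912/(cos 43.9° − 0.33 sin 43.9°) = 301/0.4917 = 612 N.

P ≈ 612 N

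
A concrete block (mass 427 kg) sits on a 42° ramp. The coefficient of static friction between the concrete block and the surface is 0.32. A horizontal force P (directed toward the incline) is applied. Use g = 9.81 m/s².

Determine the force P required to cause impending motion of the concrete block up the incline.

P ≈ 7180 N

At impending motion up the slope, friction acts down-slope at its limit: f = μ_s N.
Perpendicular to the incline: N = m g cos θ + P sin θ.
Along the incline: P cos θ = m g sin θ + μ_s N = m g sin θ + μ_s (m g cos θ + P sin θ).
Solving, P (cos θ − μ_s sin θ) = m g (sin θ + μ_s cos θ), so P = 427×9.81×(sin 42° + 0.32 cos 42°)/(cos 42° − 0.32 sin 42°) = 4190×0.9069/0.529 = 7180 N.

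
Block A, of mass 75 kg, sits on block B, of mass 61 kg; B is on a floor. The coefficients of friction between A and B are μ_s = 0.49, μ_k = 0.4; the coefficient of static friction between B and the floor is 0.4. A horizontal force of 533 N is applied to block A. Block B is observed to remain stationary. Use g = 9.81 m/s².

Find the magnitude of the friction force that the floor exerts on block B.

Normal force at the A–B interface: N₁ = m_A g = 735.8 N.
So the A–B interface can sustain at most μ_s N₁ = 360.5 N of static friction.
P = 533 N exceeds that limit, so A slips over B and the interface friction becomes kinetic: f₁ = μ_k N₁ = 0.4×735.8 = 294 N.
By Newton's third law B feels 294 N forward from A. With B stationary, the floor's static friction on B balances it: f₂ = 294 N (well within μ_s(m_A+m_B)g = 533.7 N).

f ≈ 294 N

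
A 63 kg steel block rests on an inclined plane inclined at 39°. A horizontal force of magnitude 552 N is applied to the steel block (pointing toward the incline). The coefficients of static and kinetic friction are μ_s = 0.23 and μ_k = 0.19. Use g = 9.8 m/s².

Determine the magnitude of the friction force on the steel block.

f ≈ 40.4 N (down the incline)

The horizontal push has a component P sin θ into the surface, so N = m g cos θ + P sin θ = 479.8 + 347.4 = 827.2 N.
Parallel to the incline: P cos θ − m g sin θ = 429 − 388.5 = 40.44 N; the friction needed to balance this is 40.44 N acting down the slope.
Maximum static friction: μ_s N = 0.23 × 827.2 = 190.3 N.
Since 40.44 N is within the 190.3 N limit, the steel block stays put and friction is exactly 40.4 N.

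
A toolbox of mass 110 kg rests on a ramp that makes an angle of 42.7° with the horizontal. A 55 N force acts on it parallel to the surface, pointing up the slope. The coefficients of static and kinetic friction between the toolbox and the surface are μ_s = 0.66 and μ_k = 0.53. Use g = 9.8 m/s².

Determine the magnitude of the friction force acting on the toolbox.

Perpendicular to the surface, N = m g cos θ = 110·9.8·cos 42.7° = 792.2 N.
For equilibrium along the incline the friction force must supply f = m g sin θ − P = 731.1 − 55 = 676.1 N (positive meaning up-slope).
The static-friction ceiling is μ_s N = 0.66 × 792.2 = 522.9 N.
Since |676.1| > 522.9 N, static friction cannot hold it; the toolbox slides down the incline and kinetic friction applies: f = μ_k N = 0.53 × 792.2 = 420 N.

f ≈ 420 N (up the incline)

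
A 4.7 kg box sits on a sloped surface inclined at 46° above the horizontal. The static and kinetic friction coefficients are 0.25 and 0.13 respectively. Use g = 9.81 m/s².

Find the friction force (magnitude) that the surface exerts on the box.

The normal reaction is N = m g cos θ = 32.03 N.
Along the slope the weight component is m g sin θ = 33.17 N; friction must supply exactly this, acting up-slope.
Static friction can supply at most μ_s N = 8.007 N.
Since |33.17| > 8.007 N, static friction cannot hold it; the box slides down the incline and kinetic friction applies: f = μ_k N = 0.13 × 32.03 = 4.16 N.

f ≈ 4.16 N (up the incline)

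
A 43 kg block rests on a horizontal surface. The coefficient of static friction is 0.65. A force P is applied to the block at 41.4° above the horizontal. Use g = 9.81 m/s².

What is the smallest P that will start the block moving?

N = m g − P sin α (the pull lifts the block).
At impending slip, P cos α = μ_s N = μ_s (m g − P sin α).
Solving: P (cos α + μ_s sin α) = μ_s m g → P = 0.65×422/(cos 41.4° + 0.65 sin 41.4°) = 274/1.18 = 232 N.

P ≈ 232 N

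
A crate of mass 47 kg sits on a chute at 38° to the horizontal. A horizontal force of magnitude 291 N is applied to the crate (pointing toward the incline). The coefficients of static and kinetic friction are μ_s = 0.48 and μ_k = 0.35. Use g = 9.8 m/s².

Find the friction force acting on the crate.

f ≈ 54.3 N (up the incline)

Resolve perpendicular to the incline: N = m g cos θ + P sin θ = 47×9.8×cos 38° + 291×sin 38° = 542.1 N.
Along the incline, the net driving force (taking up-slope positive) is P cos θ − m g sin θ = 229.3 − 283.6 = -54.26 N, so equilibrium requires friction f = 54.26 N (up-slope).
The limit of static friction is μ_s N = 260.2 N.
Since 54.26 N is within the 260.2 N limit, the crate stays put and friction is exactly 54.3 N.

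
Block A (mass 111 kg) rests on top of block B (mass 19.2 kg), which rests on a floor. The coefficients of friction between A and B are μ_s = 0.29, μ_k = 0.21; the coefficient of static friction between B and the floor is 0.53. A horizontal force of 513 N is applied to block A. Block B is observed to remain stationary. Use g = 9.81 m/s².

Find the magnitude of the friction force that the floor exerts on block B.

f ≈ 229 N

The normal force B exerts on A is simply A's weight, N₁ = 1089 N.
So the A–B interface can sustain at most μ_s N₁ = 315.8 N of static friction.
P = 513 N exceeds that limit, so A slips over B and the interface friction becomes kinetic: f₁ = μ_k N₁ = 0.21×1089 = 229 N.
B experiences an equal 229 N forward from A (third law). B is in equilibrium, so the floor supplies f₂ = 229 N of static friction (limit μ_s(m_A+m_B)g = 676.9 N, not exceeded).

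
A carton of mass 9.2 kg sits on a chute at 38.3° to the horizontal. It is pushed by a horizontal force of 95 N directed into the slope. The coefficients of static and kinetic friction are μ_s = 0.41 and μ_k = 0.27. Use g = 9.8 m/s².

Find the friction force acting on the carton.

f ≈ 18.7 N (down the incline)

Resolve perpendicular to the incline: N = m g cos θ + P sin θ = 9.2×9.8×cos 38.3° + 95×sin 38.3° = 129.6 N.
Parallel to the incline: P cos θ − m g sin θ = 74.55 − 55.88 = 18.67 N; the friction needed to balance this is 18.67 N acting down the slope.
Maximum static friction: μ_s N = 0.41 × 129.6 = 53.15 N.
Since 18.67 N is within the 53.15 N limit, the carton stays put and friction is exactly 18.7 N.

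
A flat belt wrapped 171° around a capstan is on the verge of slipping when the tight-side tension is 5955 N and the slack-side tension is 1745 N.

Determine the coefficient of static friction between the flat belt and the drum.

μ ≈ 0.411

T₂/T₁ = e^{μβ} → μ = ln(T₂/T₁)/β.
β = 171° = 2.985 rad.
μ = ln(5955/1745)/2.985 = ln(3.413)/2.985 = 0.411.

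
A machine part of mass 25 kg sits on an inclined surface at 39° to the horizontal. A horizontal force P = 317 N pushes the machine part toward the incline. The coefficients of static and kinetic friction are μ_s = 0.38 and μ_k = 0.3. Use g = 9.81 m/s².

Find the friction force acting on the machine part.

f ≈ 92 N (down the incline)

Normal direction: N = m g cos θ + P sin θ = 390.1 N.
Parallel to the incline: P cos θ − m g sin θ = 246.4 − 154.3 = 92.01 N; the friction needed to balance this is 92.01 N acting down the slope.
The limit of static friction is μ_s N = 148.2 N.
|f_req| = 92.01 ≤ 148.2 N → the machine part is in equilibrium; friction equals the required value.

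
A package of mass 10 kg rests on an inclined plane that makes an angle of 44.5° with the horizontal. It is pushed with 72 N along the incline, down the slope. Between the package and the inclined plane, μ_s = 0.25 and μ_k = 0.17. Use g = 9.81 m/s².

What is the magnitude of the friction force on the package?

f ≈ 11.9 N (up the incline)

Normal force: N = m g cos θ = 10 × 9.81 × cos 44.5° = 69.97 N.
For equilibrium along the incline the friction force must supply f = m g sin θ + P = 68.76 + 72 = 140.8 N (positive meaning up-slope).
Static friction can supply at most μ_s N = 17.49 N.
Since |140.8| > 17.49 N, static friction cannot hold it; the package slides down the incline and kinetic friction applies: f = μ_k N = 0.17 × 69.97 = 11.9 N.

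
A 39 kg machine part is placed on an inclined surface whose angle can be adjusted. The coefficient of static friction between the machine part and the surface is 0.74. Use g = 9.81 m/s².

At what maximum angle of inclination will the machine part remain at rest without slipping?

θ_max ≈ 36.5°

At the slip threshold, m g sin θ = μ_s · m g cos θ, so tan θ = μ_s.
θ_max = arctan(0.74) = 36.5°.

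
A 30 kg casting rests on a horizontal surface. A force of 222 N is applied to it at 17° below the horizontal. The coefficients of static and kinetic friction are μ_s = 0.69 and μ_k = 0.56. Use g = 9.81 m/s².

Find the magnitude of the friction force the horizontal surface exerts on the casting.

The vertical component of P adds to the normal force: N = m g + P sin α = 294.3 + 64.91 = 359.2 N.
The horizontal driving force is P cos α = 212.3 N, so equilibrium needs friction f = 212.3 N.
μ_s N = 0.69 × 359.2 = 247.9 N.
212.3 ≤ 247.9 N → static; friction equals the required 212 N.

f ≈ 212 N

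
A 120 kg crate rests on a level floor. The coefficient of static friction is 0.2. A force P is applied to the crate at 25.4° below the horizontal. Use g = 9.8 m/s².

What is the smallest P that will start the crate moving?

N = m g + P sin α (the push presses the crate into the level floor).
At impending slip, P cos α = μ_s N = μ_s (m g + P sin α).
Solving: P (cos α − μ_s sin α) = μ_s m g → P = 0.2×1180/(cos 25.4° − 0.2 sin 25.4°) = 235/0.8175 = 288 N.

P ≈ 288 N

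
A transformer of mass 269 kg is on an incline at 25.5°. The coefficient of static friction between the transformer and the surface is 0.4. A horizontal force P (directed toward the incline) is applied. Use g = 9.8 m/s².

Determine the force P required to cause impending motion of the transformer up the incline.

At impending motion up the slope, friction acts down-slope at its limit: f = μ_s N.
Perpendicular to the incline: N = m g cos θ + P sin θ.
Along the incline: P cos θ = m g sin θ + μ_s N = m g sin θ + μ_s (m g cos θ + P sin θ).
Solving, P (cos θ − μ_s sin θ) = m g (sin θ + μ_s cos θ), so P = 269×9.8×(sin 25.5° + 0.4 cos 25.5°)/(cos 25.5° − 0.4 sin 25.5°) = 2640×0.7915/0.7304 = 2860 N.

P ≈ 2860 N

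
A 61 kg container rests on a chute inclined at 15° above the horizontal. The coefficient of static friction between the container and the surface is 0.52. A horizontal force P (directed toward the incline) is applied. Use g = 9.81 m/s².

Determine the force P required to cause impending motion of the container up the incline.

At impending motion up the slope, friction acts down-slope at its limit: f = μ_s N.
Perpendicular to the incline: N = m g cos θ + P sin θ.
Along the incline: P cos θ = m g sin θ + μ_s N = m g sin θ + μ_s (m g cos θ + P sin θ).
Solving, P (cos θ − μ_s sin θ) = m g (sin θ + μ_s cos θ), so P = 61×9.81×(sin 15° + 0.52 cos 15°)/(cos 15° − 0.52 sin 15°) = 598×0.7611/0.8313 = 548 N.

P ≈ 548 N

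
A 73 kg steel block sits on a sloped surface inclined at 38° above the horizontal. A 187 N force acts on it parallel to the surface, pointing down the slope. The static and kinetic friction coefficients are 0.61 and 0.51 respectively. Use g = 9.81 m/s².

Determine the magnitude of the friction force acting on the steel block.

f ≈ 288 N (up the incline)

Perpendicular to the surface, N = m g cos θ = 73·9.81·cos 38° = 564.3 N.
Parallel to the incline, ΣF = 0 gives f = m g sin θ + P = 440.9 + 187 = 627.9 N (up-slope positive).
Static friction can supply at most μ_s N = 344.2 N.
|627.9| exceeds 344.2 N, so the steel block slips down-slope; friction is kinetic, f = μ_k N = 0.51×564.3 = 288 N.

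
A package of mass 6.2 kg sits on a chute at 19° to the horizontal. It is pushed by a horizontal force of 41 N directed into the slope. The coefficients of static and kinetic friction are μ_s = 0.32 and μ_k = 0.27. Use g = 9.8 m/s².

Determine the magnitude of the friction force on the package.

Resolve perpendicular to the incline: N = m g cos θ + P sin θ = 6.2×9.8×cos 19° + 41×sin 19° = 70.8 N.
Parallel to the incline: P cos θ − m g sin θ = 38.77 − 19.78 = 18.98 N; the friction needed to balance this is 18.98 N acting down the slope.
Maximum static friction: μ_s N = 0.32 × 70.8 = 22.66 N.
|f_req| = 18.98 ≤ 22.66 N → the package is in equilibrium; friction equals the required value.

f ≈ 19 N (down the incline)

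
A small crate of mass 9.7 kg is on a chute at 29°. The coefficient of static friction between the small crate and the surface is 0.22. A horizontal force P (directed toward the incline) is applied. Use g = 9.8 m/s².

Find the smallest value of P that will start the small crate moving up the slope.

At impending motion up the slope, friction acts down-slope at its limit: f = μ_s N.
Perpendicular to the incline: N = m g cos θ + P sin θ.
Along the incline: P cos θ = m g sin θ + μ_s N = m g sin θ + μ_s (m g cos θ + P sin θ).
Solving, P (cos θ − μ_s sin θ) = m g (sin θ + μ_s cos θ), so P = 9.7×9.8×(sin 29° + 0.22 cos 29°)/(cos 29° − 0.22 sin 29°) = 95.1×0.6772/0.768 = 83.8 N.

P ≈ 83.8 N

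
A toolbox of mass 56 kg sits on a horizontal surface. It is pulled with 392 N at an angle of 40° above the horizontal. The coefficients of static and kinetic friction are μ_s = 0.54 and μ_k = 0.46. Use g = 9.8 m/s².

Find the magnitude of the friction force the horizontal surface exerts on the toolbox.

f ≈ 137 N

Vertical equilibrium gives N = m g − P sin α = 296.8 N.
Horizontally, friction must balance P cos α = 300.3 N.
μ_s N = 0.54 × 296.8 = 160.3 N.
300.3 > 160.3 N → the toolbox slides; f = μ_k N = 0.46×296.8 = 137 N.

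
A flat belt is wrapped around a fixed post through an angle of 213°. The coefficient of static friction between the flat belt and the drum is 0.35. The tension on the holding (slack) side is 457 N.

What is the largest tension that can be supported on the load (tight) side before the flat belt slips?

At impending slip the capstan equation gives T₂/T₁ = e^{μβ} with β in radians.
β = 213° × π/180 = 3.718 rad.
e^{μβ} = e^{0.35×3.718} = 3.673.
T₂ = T₁ · e^{μβ} = 457 × 3.673 = 1680 N.

T_max ≈ 1680 N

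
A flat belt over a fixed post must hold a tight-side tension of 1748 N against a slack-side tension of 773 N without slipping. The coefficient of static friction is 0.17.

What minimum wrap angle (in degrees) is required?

T₂/T₁ = e^{μβ} → β = ln(T₂/T₁)/μ.
β = ln(1748/773)/0.17 = 0.8159/0.17 = 4.8 rad.
In degrees: β = 4.8 × 180/π = 275°.

β_min ≈ 275°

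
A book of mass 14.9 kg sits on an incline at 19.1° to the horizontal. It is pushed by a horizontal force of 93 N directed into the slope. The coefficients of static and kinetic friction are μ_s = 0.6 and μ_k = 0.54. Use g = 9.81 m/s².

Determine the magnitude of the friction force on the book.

f ≈ 40.1 N (down the incline)

Normal direction: N = m g cos θ + P sin θ = 168.6 N.
Along the incline, the net driving force (taking up-slope positive) is P cos θ − m g sin θ = 87.88 − 47.83 = 40.05 N, so equilibrium requires friction f = -40.05 N (down-slope).
Maximum static friction: μ_s N = 0.6 × 168.6 = 101.1 N.
|f_req| = 40.05 ≤ 101.1 N → the book is in equilibrium; friction equals the required value.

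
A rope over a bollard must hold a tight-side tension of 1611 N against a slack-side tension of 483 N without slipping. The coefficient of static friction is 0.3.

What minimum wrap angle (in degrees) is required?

β_min ≈ 230°

T₂/T₁ = e^{μβ} → β = ln(T₂/T₁)/μ.
β = ln(1611/483)/0.3 = 1.205/0.3 = 4.015 rad.
In degrees: β = 4.015 × 180/π = 230°.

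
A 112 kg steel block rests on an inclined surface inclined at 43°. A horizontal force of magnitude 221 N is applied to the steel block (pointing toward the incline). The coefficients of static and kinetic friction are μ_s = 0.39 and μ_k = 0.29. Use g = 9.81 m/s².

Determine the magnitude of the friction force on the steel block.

Resolve perpendicular to the incline: N = m g cos θ + P sin θ = 112×9.81×cos 43° + 221×sin 43° = 954.3 N.
Parallel to the incline: P cos θ − m g sin θ = 161.6 − 749.3 = -587.7 N; the friction needed to balance this is 587.7 N acting up the slope.
The limit of static friction is μ_s N = 372.2 N.
The required 587.7 N exceeds the static limit, so the steel block slides down-slope and f = μ_k N = 0.29×954.3 = 277 N.

f ≈ 277 N (up the incline)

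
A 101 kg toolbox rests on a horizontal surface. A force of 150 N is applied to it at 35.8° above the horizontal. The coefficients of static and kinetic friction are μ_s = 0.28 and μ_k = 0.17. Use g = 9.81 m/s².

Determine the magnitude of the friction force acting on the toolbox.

The vertical component of P reduces the normal force: N = m g − P sin α = 990.8 − 87.74 = 903.1 N.
For equilibrium, f = P cos α = 150×cos 35.8° = 121.7 N.
μ_s N = 0.28 × 903.1 = 252.9 N.
121.7 ≤ 252.9 N → static; friction equals the required 122 N.

f ≈ 122 N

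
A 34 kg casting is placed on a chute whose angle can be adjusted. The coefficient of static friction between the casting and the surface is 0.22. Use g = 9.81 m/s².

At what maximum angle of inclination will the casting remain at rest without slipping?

θ_max ≈ 12.4°

At the slip threshold, m g sin θ = μ_s · m g cos θ, so tan θ = μ_s.
θ_max = arctan(0.22) = 12.4°.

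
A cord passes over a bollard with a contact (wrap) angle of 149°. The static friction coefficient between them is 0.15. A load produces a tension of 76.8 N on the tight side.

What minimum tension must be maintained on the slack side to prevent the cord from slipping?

T_min ≈ 52 N

Capstan equation at impending slip: T_tight/T_slack = e^{μβ}.
β = 149° = 2.601 rad; e^{μβ} = e^{0.15×2.601} = 1.477.
T_slack = T_tight / e^{μβ} = 76.8 / 1.477 = 52 N.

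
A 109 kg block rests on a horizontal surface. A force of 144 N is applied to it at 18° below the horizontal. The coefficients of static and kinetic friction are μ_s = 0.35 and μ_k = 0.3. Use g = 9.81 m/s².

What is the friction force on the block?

Vertical equilibrium gives N = m g + P sin α = 1114 N.
Horizontally, friction must balance P cos α = 137 N.
μ_s N = 0.35 × 1114 = 389.8 N.
137 ≤ 389.8 N → static; friction equals the required 137 N.

f ≈ 137 N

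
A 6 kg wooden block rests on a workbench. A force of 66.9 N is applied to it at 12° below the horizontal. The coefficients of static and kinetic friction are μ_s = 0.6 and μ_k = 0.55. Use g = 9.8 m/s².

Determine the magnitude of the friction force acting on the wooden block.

f ≈ 40 N

Vertical equilibrium gives N = m g + P sin α = 72.71 N.
For equilibrium, f = P cos α = 66.9×cos 12° = 65.44 N.
The static-friction limit is μ_s N = 43.63 N.
65.44 > 43.63 N → the wooden block slides; f = μ_k N = 0.55×72.71 = 40 N.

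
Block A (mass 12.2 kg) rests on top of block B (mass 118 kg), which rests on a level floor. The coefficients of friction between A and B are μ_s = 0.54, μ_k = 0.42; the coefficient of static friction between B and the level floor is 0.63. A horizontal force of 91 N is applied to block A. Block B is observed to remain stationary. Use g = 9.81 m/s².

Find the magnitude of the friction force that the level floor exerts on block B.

Between the blocks, N₁ = m_A g = 119.7 N.
So the A–B interface can sustain at most μ_s N₁ = 64.63 N of static friction.
Since P = 91 N > 64.63 N, A slides on B; the A–B friction is kinetic: f₁ = μ_k N₁ = 0.42×119.7 = 50.3 N.
By Newton's third law B feels 50.3 N forward from A. With B stationary, the floor's static friction on B balances it: f₂ = 50.3 N (well within μ_s(m_A+m_B)g = 804.7 N).

f ≈ 50.3 N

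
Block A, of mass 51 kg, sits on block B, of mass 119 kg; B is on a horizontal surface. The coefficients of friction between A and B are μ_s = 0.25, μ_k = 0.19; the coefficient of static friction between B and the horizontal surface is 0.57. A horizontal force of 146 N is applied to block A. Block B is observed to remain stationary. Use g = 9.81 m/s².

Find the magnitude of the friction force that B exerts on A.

Between the blocks, N₁ = m_A g = 500.3 N.
So the A–B interface can sustain at most μ_s N₁ = 125.1 N of static friction.
Since P = 146 N > 125.1 N, A slides on B; the A–B friction is kinetic: f₁ = μ_k N₁ = 0.19×500.3 = 95.1 N.
B experiences an equal 95.1 N forward from A (third law). B is in equilibrium, so the floor supplies f₂ = 95.1 N of static friction (limit μ_s(m_A+m_B)g = 950.6 N, not exceeded).

f ≈ 95.1 N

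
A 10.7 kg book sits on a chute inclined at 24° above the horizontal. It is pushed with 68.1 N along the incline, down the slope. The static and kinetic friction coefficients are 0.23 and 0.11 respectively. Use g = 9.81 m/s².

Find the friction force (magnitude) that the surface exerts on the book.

Perpendicular to the surface, N = m g cos θ = 10.7·9.81·cos 24° = 95.89 N.
The friction needed for equilibrium is m g sin θ + P = 42.69 + 68.1 = 110.8 N, measured positive up-slope.
Static friction can supply at most μ_s N = 22.06 N.
Since |110.8| > 22.06 N, static friction cannot hold it; the book slides down the incline and kinetic friction applies: f = μ_k N = 0.11 × 95.89 = 10.5 N.

f ≈ 10.5 N (up the incline)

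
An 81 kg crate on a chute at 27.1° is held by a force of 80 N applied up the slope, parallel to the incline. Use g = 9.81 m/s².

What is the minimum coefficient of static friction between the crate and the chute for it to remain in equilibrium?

N = m g cos θ = 707.4 N.
Friction must make up the shortfall along the incline: f = m g sin θ − P = 362 − 80 = 282 N.
At the threshold f = μ_s N, so μ_s,min = 282/707.4 = 0.399.

μ_s,min ≈ 0.399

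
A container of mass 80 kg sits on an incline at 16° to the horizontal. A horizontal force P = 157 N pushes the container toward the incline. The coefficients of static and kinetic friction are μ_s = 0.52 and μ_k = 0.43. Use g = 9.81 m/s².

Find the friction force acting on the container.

f ≈ 65.4 N (up the incline)

Normal direction: N = m g cos θ + P sin θ = 797.7 N.
Along the incline, the net driving force (taking up-slope positive) is P cos θ − m g sin θ = 150.9 − 216.3 = -65.4 N, so equilibrium requires friction f = 65.4 N (up-slope).
Maximum static friction: μ_s N = 0.52 × 797.7 = 414.8 N.
Since 65.4 N is within the 414.8 N limit, the container stays put and friction is exactly 65.4 N.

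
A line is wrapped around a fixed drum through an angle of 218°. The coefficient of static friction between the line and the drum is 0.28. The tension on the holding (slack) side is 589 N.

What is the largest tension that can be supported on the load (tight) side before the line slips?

At impending slip the capstan equation gives T₂/T₁ = e^{μβ} with β in radians.
β = 218° × π/180 = 3.805 rad.
e^{μβ} = e^{0.28×3.805} = 2.902.
T₂ = T₁ · e^{μβ} = 589 × 2.902 = 1710 N.

T_max ≈ 1710 N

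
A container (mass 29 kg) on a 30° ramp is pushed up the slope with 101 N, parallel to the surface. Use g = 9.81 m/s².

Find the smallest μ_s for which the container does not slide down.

μ_s,min ≈ 0.167

N = m g cos θ = 246.4 N.
Friction must make up the shortfall along the incline: f = m g sin θ − P = 142.2 − 101 = 41.24 N.
At the threshold f = μ_s N, so μ_s,min = 41.24/246.4 = 0.167.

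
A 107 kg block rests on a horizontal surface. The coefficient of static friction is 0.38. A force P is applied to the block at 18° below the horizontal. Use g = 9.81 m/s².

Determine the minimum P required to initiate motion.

N = m g + P sin α (the push presses the block into the horizontal surface).
At impending slip, P cos α = μ_s N = μ_s (m g + P sin α).
Solving: P (cos α − μ_s sin α) = μ_s m g → P = 0.38×1050/(cos 18° − 0.38 sin 18°) = 399/0.8336 = 478 N.

P ≈ 478 N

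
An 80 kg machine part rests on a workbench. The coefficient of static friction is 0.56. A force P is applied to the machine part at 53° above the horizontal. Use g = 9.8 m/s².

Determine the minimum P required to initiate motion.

P ≈ 419 N

N = m g − P sin α (the pull lifts the machine part).
At impending slip, P cos α = μ_s N = μ_s (m g − P sin α).
Solving: P (cos α + μ_s sin α) = μ_s m g → P = 0.56×784/(cos 53° + 0.56 sin 53°) = 439/1.049 = 419 N.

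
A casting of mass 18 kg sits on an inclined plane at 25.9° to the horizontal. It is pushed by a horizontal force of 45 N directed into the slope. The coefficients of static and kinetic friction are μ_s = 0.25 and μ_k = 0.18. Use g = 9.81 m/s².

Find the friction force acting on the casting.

The horizontal push has a component P sin θ into the surface, so N = m g cos θ + P sin θ = 158.8 + 19.66 = 178.5 N.
Parallel to the incline: P cos θ − m g sin θ = 40.48 − 77.13 = -36.65 N; the friction needed to balance this is 36.65 N acting up the slope.
The limit of static friction is μ_s N = 44.62 N.
Since 36.65 N is within the 44.62 N limit, the casting stays put and friction is exactly 36.7 N.

f ≈ 36.7 N (up the incline)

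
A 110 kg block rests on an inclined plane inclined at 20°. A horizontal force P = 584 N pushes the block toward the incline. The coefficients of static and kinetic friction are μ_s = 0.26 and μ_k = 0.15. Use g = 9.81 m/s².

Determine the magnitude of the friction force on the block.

The horizontal push has a component P sin θ into the surface, so N = m g cos θ + P sin θ = 1014 + 199.7 = 1214 N.
Parallel to the incline: P cos θ − m g sin θ = 548.8 − 369.1 = 179.7 N; the friction needed to balance this is 179.7 N acting down the slope.
Maximum static friction: μ_s N = 0.26 × 1214 = 315.6 N.
|f_req| = 179.7 ≤ 315.6 N → the block is in equilibrium; friction equals the required value.

f ≈ 180 N (down the incline)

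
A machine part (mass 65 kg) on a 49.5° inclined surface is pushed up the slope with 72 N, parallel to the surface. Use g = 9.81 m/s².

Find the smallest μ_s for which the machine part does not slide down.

μ_s,min ≈ 0.997

N = m g cos θ = 414.1 N.
Friction must make up the shortfall along the incline: f = m g sin θ − P = 484.9 − 72 = 412.9 N.
At the threshold f = μ_s N, so μ_s,min = 412.9/414.1 = 0.997.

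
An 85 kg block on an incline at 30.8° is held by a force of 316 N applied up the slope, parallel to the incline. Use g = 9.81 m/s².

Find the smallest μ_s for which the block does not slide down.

μ_s,min ≈ 0.155

N = m g cos θ = 716.2 N.
Friction must make up the shortfall along the incline: f = m g sin θ − P = 427 − 316 = 111 N.
At the threshold f = μ_s N, so μ_s,min = 111/716.2 = 0.155.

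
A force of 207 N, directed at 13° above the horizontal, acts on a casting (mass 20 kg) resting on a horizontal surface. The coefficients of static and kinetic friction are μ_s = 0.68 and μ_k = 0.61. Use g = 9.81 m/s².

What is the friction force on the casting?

f ≈ 91.3 N

N = m g − P sin α = 196.2 − 207×sin 13° = 149.6 N.
Horizontally, friction must balance P cos α = 201.7 N.
μ_s N = 0.68 × 149.6 = 101.8 N.
201.7 > 101.8 N → the casting slides; f = μ_k N = 0.61×149.6 = 91.3 N.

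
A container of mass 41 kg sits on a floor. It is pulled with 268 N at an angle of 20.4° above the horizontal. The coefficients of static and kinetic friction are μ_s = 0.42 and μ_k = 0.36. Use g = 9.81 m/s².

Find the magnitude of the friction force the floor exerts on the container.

f ≈ 111 N

The vertical component of P reduces the normal force: N = m g − P sin α = 402.2 − 93.42 = 308.8 N.
For equilibrium, f = P cos α = 268×cos 20.4° = 251.2 N.
μ_s N = 0.42 × 308.8 = 129.7 N.
251.2 > 129.7 N → the container slides; f = μ_k N = 0.36×308.8 = 111 N.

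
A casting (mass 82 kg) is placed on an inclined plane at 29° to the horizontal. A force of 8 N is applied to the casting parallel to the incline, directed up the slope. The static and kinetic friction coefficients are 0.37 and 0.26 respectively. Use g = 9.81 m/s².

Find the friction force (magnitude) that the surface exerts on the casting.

f ≈ 183 N (up the incline)

Normal force: N = m g cos θ = 82 × 9.81 × cos 29° = 703.6 N.
For equilibrium along the incline the friction force must supply f = m g sin θ − P = 390 − 8 = 382 N (positive meaning up-slope).
Maximum static friction available: μ_s N = 0.37 × 703.6 = 260.3 N.
|382| exceeds 260.3 N, so the casting slips down-slope; friction is kinetic, f = μ_k N = 0.26×703.6 = 183 N.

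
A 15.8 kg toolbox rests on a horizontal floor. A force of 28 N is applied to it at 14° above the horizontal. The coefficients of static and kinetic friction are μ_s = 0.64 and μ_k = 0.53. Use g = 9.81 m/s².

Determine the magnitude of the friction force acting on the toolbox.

N = m g − P sin α = 155 − 28×sin 14° = 148.2 N.
The horizontal driving force is P cos α = 27.17 N, so equilibrium needs friction f = 27.17 N.
μ_s N = 0.64 × 148.2 = 94.86 N.
Since 27.17 N does not exceed the limit, the toolbox stays at rest and f = 27.2 N.

f ≈ 27.2 N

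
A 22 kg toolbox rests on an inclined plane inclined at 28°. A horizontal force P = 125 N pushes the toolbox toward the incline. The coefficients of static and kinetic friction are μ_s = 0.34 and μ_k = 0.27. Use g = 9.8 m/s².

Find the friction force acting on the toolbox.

Resolve perpendicular to the incline: N = m g cos θ + P sin θ = 22×9.8×cos 28° + 125×sin 28° = 249 N.
Along the incline, the net driving force (taking up-slope positive) is P cos θ − m g sin θ = 110.4 − 101.2 = 9.15 N, so equilibrium requires friction f = -9.15 N (down-slope).
Maximum static friction: μ_s N = 0.34 × 249 = 84.68 N.
|f_req| = 9.15 ≤ 84.68 N → the toolbox is in equilibrium; friction equals the required value.

f ≈ 9.15 N (down the incline)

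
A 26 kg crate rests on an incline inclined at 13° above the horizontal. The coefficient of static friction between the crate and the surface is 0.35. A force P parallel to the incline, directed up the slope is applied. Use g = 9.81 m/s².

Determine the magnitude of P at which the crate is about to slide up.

At impending motion up the slope, friction acts down-slope at its limit: f = μ_s N.
P is parallel to the surface, so N = m g cos θ = 249 N.
Along the incline: P = m g sin θ + μ_s N = 57.4 + 0.35×249 = 144 N.

P ≈ 144 N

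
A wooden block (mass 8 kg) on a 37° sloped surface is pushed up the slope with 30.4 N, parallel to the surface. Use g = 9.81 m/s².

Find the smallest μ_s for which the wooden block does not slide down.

N = m g cos θ = 62.68 N.
Friction must make up the shortfall along the incline: f = m g sin θ − P = 47.23 − 30.4 = 16.83 N.
At the threshold f = μ_s N, so μ_s,min = 16.83/62.68 = 0.269.

μ_s,min ≈ 0.269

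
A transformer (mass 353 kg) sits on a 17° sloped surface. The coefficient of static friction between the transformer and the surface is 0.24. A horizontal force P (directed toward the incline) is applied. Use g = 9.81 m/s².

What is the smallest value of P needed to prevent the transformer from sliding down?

P_min ≈ 212 N

The transformer tends to slide down (tan θ > μ_s), so at the point of impending slip friction acts up-slope at its limit: f = μ_s N.
Perpendicular to the incline: N = m g cos θ + P sin θ.
Along the incline: P cos θ + μ_s N = m g sin θ, i.e. P cos θ + μ_s (m g cos θ + P sin θ) = m g sin θ.
Solving, P (cos θ + μ_s sin θ) = m g (sin θ − μ_s cos θ), so P = 3460×0.06286/1.026 = 212 N.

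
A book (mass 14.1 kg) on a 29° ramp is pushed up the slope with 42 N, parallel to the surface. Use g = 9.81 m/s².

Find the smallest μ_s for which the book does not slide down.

N = m g cos θ = 121 N.
Friction must make up the shortfall along the incline: f = m g sin θ − P = 67.06 − 42 = 25.06 N.
At the threshold f = μ_s N, so μ_s,min = 25.06/121 = 0.207.

μ_s,min ≈ 0.207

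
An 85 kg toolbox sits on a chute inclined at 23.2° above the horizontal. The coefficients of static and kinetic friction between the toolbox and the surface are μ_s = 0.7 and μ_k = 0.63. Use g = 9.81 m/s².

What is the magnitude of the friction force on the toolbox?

f ≈ 328 N (up the incline)

The normal reaction is N = m g cos θ = 766.4 N.
For equilibrium along the incline, friction must balance the weight component: f = m g sin θ = 328.5 N up the slope.
Maximum static friction available: μ_s N = 0.7 × 766.4 = 536.5 N.
Since |328.5| ≤ 536.5 N, static friction is sufficient; f equals the required value, not μ_s N.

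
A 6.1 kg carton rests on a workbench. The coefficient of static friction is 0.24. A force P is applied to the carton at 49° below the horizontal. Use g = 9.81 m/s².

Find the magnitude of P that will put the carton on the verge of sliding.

N = m g + P sin α (the push presses the carton into the workbench).
At impending slip, P cos α = μ_s N = μ_s (m g + P sin α).
Solving: P (cos α − μ_s sin α) = μ_s m g → P = 0.24×59.8/(cos 49° − 0.24 sin 49°) = 14.4/0.4749 = 30.2 N.

P ≈ 30.2 N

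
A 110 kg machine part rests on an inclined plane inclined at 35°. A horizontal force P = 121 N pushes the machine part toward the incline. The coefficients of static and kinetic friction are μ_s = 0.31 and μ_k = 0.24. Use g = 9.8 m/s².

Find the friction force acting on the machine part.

f ≈ 229 N (up the incline)

The horizontal push has a component P sin θ into the surface, so N = m g cos θ + P sin θ = 883 + 69.4 = 952.4 N.
Along the incline, the net driving force (taking up-slope positive) is P cos θ − m g sin θ = 99.12 − 618.3 = -519.2 N, so equilibrium requires friction f = 519.2 N (up-slope).
The limit of static friction is μ_s N = 295.3 N.
The required 519.2 N exceeds the static limit, so the machine part slides down-slope and f = μ_k N = 0.24×952.4 = 229 N.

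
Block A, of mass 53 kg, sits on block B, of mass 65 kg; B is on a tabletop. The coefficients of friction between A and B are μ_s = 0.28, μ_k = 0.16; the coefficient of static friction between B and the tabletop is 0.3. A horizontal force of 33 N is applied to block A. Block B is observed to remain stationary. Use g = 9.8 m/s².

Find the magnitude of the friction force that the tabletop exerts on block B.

f ≈ 33 N

Between the blocks, N₁ = m_A g = 519.4 N.
Maximum static friction on A from B: μ_s N₁ = 0.28×519.4 = 145.4 N.
P = 33 N is within that limit, so A and B move together (both at rest); the A–B friction is simply f₁ = P = 33 N.
By Newton's third law B feels 33 N forward from A. With B stationary, the floor's static friction on B balances it: f₂ = 33 N (well within μ_s(m_A+m_B)g = 346.9 N).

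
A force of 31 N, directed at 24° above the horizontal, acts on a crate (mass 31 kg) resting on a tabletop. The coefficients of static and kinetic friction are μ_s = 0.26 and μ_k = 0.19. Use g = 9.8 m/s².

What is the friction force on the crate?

f ≈ 28.3 N

N = m g − P sin α = 303.8 − 31×sin 24° = 291.2 N.
For equilibrium, f = P cos α = 31×cos 24° = 28.32 N.
μ_s N = 0.26 × 291.2 = 75.71 N.
28.32 ≤ 75.71 N → static; friction equals the required 28.3 N.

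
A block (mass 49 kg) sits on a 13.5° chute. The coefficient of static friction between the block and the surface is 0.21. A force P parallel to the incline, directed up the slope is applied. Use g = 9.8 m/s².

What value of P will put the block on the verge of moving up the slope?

P ≈ 210 N

At impending motion up the slope, friction acts down-slope at its limit: f = μ_s N.
P is parallel to the surface, so N = m g cos θ = 467 N.
Along the incline: P = m g sin θ + μ_s N = 112 + 0.21×467 = 210 N.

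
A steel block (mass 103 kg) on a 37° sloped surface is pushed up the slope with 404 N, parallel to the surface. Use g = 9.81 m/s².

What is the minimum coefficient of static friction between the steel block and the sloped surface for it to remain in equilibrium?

μ_s,min ≈ 0.253

N = m g cos θ = 807 N.
Friction must make up the shortfall along the incline: f = m g sin θ − P = 608.1 − 404 = 204.1 N.
At the threshold f = μ_s N, so μ_s,min = 204.1/807 = 0.253.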